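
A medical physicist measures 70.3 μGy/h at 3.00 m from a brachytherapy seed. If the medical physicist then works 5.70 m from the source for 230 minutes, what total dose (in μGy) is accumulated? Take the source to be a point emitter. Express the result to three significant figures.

By the inverse-square law, rate at 5.70 m:
70.3 × (3.00/5.70)² = 70.3 × 0.2770 = 19.47 μGy/h.
Dose = rate × time = 19.47 μGy/h × 3.833 h = 74.63 μGy.

74.6 μGy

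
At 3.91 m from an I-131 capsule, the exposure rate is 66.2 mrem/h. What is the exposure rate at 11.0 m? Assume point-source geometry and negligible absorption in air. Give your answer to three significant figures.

8.36 mrem/h

Intensity scales as (d₁/d₂)², so the rate at 11.0 m is
66.2 × (3.91/11.0)² = 66.2 × 0.1263 = 8.361 mrem/h.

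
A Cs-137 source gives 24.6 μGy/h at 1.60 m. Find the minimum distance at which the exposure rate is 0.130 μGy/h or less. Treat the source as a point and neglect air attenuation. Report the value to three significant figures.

Using I₁d₁² = I₂d₂², d₂ = d₁·√(I₁/I₂).
I₁/I₂ = 24.6/0.130 = 189.2, so d₂ = 1.60 × √189.2 = 22.01 m.

22.0 m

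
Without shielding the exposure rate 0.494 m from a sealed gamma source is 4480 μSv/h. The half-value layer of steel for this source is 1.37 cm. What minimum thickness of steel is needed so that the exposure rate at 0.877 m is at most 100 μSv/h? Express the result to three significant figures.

At 0.877 m, distance alone gives 4480 × (0.494/0.877)² = 4480 × 0.3173 = 1422 μSv/h.
Further attenuation needed: 1422/100 = 14.22.
n = log₂(14.22) = 3.830 half-value layers.
Thickness = 3.830 × 1.37 cm = 5.247 cm.

5.25 cm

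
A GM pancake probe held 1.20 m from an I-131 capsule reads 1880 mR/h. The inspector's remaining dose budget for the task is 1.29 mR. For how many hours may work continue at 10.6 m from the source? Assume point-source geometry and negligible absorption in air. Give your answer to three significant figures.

Intensity scales as (d₁/d₂)², so rate at 10.6 m:
1880 × (1.20/10.6)² = 1880 × 0.01282 = 24.10 mR/h.
Stay time = 1.29 mR ÷ 24.10 mR/h = 0.05353 h.

0.0535 h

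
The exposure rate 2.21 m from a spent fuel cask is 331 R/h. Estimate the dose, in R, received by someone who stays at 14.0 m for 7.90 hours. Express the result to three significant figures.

By the inverse-square law, rate at 14.0 m:
(2.21/14.0)² = 0.02492, so 331 × 0.02492 = 8.249 R/h.
Dose = rate × time = 8.249 R/h × 7.900 h = 65.17 R.

65.2 R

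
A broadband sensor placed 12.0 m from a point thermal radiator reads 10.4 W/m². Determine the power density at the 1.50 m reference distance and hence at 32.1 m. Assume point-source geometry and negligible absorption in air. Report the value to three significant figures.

666 W/m²; 1.45 W/m²

Applying the 1/r² law,
At 1.50 m: (12.0/1.50)² = 64.00, so 10.4 × 64.00 = 665.6 W/m²
At 32.1 m: 665.6 × (1.50/32.1)² = 665.6 × 0.002184 = 1.454 W/m².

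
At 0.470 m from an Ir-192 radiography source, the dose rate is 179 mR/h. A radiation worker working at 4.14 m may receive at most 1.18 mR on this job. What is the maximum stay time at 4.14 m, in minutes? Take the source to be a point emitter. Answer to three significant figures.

30.7 min

Since intensity falls as 1/r², rate at 4.14 m:
179 × (0.470/4.14)² = 179 × 0.01289 = 2.307 mR/h.
Stay time = 1.18 mR ÷ 2.307 mR/h = 0.5115 h = 30.69 min.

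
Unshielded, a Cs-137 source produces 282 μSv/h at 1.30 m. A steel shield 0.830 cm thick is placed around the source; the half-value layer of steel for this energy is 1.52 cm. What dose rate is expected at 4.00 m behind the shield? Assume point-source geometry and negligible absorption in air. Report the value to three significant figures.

20.4 μSv/h

Distance alone: 282 × (1.30/4.00)² = 282 × 0.1056 = 29.78 μSv/h.
Shield: 0.830/1.52 = 0.5461 half-value layers → attenuation 2^(−0.5461) = 0.6849.
Combined: 29.78 × 0.6849 = 20.40 μSv/h.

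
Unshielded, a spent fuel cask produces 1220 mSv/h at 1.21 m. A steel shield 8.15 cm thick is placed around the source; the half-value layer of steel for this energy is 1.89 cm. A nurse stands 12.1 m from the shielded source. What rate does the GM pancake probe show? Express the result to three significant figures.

Distance alone: 1220 × (1.21/12.1)² = 1220 × 0.01000 = 12.20 mSv/h.
Shield: 8.15/1.89 = 4.312 half-value layers → attenuation 2^(−4.312) = 0.05035.
Combined: 12.20 × 0.05035 = 0.6143 mSv/h.

0.614 mSv/h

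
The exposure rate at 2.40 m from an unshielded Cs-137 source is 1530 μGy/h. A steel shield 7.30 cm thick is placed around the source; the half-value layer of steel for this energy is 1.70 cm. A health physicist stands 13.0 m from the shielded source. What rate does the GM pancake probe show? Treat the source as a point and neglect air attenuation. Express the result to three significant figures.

2.66 μGy/h

Distance alone: 1530 × (2.40/13.0)² = 1530 × 0.03408 = 52.14 μGy/h.
Shield: 7.30/1.70 = 4.294 half-value layers → attenuation 2^(−4.294) = 0.05098.
Combined: 52.14 × 0.05098 = 2.658 μGy/h.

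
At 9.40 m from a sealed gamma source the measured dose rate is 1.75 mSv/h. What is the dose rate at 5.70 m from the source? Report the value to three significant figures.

Applying the 1/r² law, scaling from 9.40 m to 5.70 m:
1.75 × (9.40/5.70)² = 1.75 × 2.720 = 4.760 mSv/h.

4.76 mSv/h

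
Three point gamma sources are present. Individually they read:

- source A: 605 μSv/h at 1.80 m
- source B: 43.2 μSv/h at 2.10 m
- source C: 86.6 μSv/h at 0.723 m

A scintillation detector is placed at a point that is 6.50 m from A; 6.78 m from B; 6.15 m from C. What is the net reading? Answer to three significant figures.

51.7 μSv/h

Each source contributes Iᵢ·(dᵢ/rᵢ)²; contributions add.
A: 605 × (1.80/6.50)² = 46.40 μSv/h
B: 43.2 × (2.10/6.78)² = 4.144 μSv/h
C: 86.6 × (0.723/6.15)² = 1.197 μSv/h
Total = 46.40 + 4.144 + 1.197 = 51.74 μSv/h.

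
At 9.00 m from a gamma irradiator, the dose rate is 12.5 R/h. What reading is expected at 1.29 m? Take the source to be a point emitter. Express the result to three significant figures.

608 R/h

Intensity scales as (d₁/d₂)², so the rate at 1.29 m is
(9.00/1.29)² = 48.67, so 12.5 × 48.67 = 608.4 R/h.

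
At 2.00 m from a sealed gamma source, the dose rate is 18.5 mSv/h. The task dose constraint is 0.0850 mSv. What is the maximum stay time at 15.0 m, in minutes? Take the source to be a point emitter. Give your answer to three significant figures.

15.5 min

Using I₁d₁² = I₂d₂², rate at 15.0 m:
18.5 × (2.00/15.0)² = 18.5 × 0.01778 = 0.3289 mSv/h.
Stay time = 0.0850 mSv ÷ 0.3289 mSv/h = 0.2584 h = 15.50 min.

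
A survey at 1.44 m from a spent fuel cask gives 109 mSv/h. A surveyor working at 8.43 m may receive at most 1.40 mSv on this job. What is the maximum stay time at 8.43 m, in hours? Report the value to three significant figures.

Since intensity falls as 1/r², rate at 8.43 m:
109 × (1.44/8.43)² = 109 × 0.02918 = 3.181 mSv/h.
Stay time = 1.40 mSv ÷ 3.181 mSv/h = 0.4401 h.

0.440 h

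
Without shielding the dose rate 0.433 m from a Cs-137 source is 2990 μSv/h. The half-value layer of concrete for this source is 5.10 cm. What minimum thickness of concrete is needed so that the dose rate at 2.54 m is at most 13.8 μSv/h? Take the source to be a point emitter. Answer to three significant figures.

At 2.54 m, distance alone gives (0.433/2.54)² = 0.02906, so 2990 × 0.02906 = 86.89 μSv/h.
Further attenuation needed: 86.89/13.8 = 6.296.
n = log₂(6.296) = 2.654 half-value layers.
Thickness = 2.654 × 5.10 cm = 13.54 cm.

13.5 cm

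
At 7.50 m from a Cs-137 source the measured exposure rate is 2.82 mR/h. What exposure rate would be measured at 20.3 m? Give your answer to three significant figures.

Intensity scales as (d₁/d₂)², so scaling from 7.50 m to 20.3 m:
(7.50/20.3)² = 0.1365, so 2.82 × 0.1365 = 0.3849 mR/h.

0.385 mR/h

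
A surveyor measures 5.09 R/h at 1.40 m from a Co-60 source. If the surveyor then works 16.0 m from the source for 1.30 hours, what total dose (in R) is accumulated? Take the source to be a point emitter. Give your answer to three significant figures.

Applying the 1/r² law, rate at 16.0 m:
5.09 × (1.40/16.0)² = 5.09 × 0.007656 = 0.03897 R/h.
Dose = rate × time = 0.03897 R/h × 1.300 h = 0.05066 R.

0.0507 R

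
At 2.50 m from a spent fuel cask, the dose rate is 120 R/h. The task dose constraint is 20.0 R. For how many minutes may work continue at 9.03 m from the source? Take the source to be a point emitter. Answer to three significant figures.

Applying the 1/r² law, rate at 9.03 m:
(2.50/9.03)² = 0.07665, so 120 × 0.07665 = 9.198 R/h.
Stay time = 20.0 R ÷ 9.198 R/h = 2.174 h = 130.4 min.

130 min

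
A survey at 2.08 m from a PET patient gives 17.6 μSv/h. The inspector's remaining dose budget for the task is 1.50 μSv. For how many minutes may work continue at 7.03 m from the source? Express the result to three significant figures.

58.4 min

Applying the 1/r² law, rate at 7.03 m:
(2.08/7.03)² = 0.08754, so 17.6 × 0.08754 = 1.541 μSv/h.
Stay time = 1.50 μSv ÷ 1.541 μSv/h = 0.9734 h = 58.40 min.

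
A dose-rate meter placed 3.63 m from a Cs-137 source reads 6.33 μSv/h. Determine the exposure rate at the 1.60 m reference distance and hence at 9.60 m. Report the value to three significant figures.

Since intensity falls as 1/r²,
At 1.60 m: 6.33 × (3.63/1.60)² = 6.33 × 5.147 = 32.58 μSv/h
At 9.60 m: (1.60/9.60)² = 0.02778, so 32.58 × 0.02778 = 0.9051 μSv/h.

32.6 μSv/h; 0.905 μSv/h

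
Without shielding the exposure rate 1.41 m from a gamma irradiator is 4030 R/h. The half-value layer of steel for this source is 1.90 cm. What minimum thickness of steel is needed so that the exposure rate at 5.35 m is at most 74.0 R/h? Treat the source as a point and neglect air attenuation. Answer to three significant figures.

At 5.35 m, distance alone gives (1.41/5.35)² = 0.06946, so 4030 × 0.06946 = 279.9 R/h.
Further attenuation needed: 279.9/74.0 = 3.782.
n = log₂(3.782) = 1.919 half-value layers.
Thickness = 1.919 × 1.90 cm = 3.646 cm.

3.65 cm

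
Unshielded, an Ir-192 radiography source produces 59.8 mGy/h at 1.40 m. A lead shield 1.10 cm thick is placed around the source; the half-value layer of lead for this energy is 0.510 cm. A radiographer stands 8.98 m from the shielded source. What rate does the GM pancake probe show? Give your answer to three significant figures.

Distance alone: (1.40/8.98)² = 0.02431, so 59.8 × 0.02431 = 1.454 mGy/h.
Shield: 1.10/0.510 = 2.157 half-value layers → attenuation 2^(−2.157) = 0.2242.
Combined: 1.454 × 0.2242 = 0.3260 mGy/h.

0.326 mGy/h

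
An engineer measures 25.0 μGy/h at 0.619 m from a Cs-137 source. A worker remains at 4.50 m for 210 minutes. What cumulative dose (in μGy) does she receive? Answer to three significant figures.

1.66 μGy

Using I₁d₁² = I₂d₂², rate at 4.50 m:
25.0 × (0.619/4.50)² = 25.0 × 0.01892 = 0.4730 μGy/h.
Dose = rate × time = 0.4730 μGy/h × 3.500 h = 1.655 μGy.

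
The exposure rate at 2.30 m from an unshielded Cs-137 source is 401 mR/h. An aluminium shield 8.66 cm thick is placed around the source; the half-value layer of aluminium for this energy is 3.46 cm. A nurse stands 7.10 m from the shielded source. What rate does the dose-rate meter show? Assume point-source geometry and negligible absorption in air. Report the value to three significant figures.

7.42 mR/h

Distance alone: (2.30/7.10)² = 0.1049, so 401 × 0.1049 = 42.06 mR/h.
Shield: 8.66/3.46 = 2.503 half-value layers → attenuation 2^(−2.503) = 0.1764.
Combined: 42.06 × 0.1764 = 7.419 mR/h.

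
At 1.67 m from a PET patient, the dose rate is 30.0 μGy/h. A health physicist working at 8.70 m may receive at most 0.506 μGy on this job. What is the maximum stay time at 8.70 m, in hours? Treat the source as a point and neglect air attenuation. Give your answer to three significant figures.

0.458 h

Intensity scales as (d₁/d₂)², so rate at 8.70 m:
(1.67/8.70)² = 0.03685, so 30.0 × 0.03685 = 1.105 μGy/h.
Stay time = 0.506 μGy ÷ 1.105 μGy/h = 0.4579 h.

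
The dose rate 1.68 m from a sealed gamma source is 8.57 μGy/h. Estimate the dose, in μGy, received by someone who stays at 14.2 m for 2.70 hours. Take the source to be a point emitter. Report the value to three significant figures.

0.324 μGy

Since intensity falls as 1/r², rate at 14.2 m:
8.57 × (1.68/14.2)² = 8.57 × 0.01400 = 0.1200 μGy/h.
Dose = rate × time = 0.1200 μGy/h × 2.700 h = 0.3240 μGy.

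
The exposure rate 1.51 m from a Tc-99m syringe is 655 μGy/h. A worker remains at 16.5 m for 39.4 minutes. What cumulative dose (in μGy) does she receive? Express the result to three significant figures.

Since intensity falls as 1/r², rate at 16.5 m:
(1.51/16.5)² = 0.008375, so 655 × 0.008375 = 5.486 μGy/h.
Dose = rate × time = 5.486 μGy/h × 0.6567 h = 3.603 μGy.

3.60 μGy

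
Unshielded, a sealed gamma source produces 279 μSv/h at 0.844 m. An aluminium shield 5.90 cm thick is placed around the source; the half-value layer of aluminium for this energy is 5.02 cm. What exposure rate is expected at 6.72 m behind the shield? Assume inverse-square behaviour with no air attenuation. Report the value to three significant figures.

Distance alone: 279 × (0.844/6.72)² = 279 × 0.01577 = 4.400 μSv/h.
Shield: 5.90/5.02 = 1.175 half-value layers → attenuation 2^(−1.175) = 0.4429.
Combined: 4.400 × 0.4429 = 1.949 μSv/h.

1.95 μSv/h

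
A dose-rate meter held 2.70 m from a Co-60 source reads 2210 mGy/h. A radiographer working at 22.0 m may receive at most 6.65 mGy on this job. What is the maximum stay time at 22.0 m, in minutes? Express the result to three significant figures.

12.0 min

Intensity scales as (d₁/d₂)², so rate at 22.0 m:
(2.70/22.0)² = 0.01506, so 2210 × 0.01506 = 33.28 mGy/h.
Stay time = 6.65 mGy ÷ 33.28 mGy/h = 0.1998 h = 11.99 min.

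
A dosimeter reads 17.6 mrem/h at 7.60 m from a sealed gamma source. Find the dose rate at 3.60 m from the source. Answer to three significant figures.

78.4 mrem/h

Applying the 1/r² law, the rate at 3.60 m is
(7.60/3.60)² = 4.457, so 17.6 × 4.457 = 78.44 mrem/h.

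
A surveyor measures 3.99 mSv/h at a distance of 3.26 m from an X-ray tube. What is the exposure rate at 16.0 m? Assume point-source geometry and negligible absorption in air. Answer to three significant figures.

0.166 mSv/h

Since intensity falls as 1/r², the rate at 16.0 m is
(3.26/16.0)² = 0.04151, so 3.99 × 0.04151 = 0.1656 mSv/h.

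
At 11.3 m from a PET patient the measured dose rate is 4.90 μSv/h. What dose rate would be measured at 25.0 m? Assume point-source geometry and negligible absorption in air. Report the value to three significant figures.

1.00 μSv/h

By the inverse-square law, scaling from 11.3 m to 25.0 m:
4.90 × (11.3/25.0)² = 4.90 × 0.2043 = 1.001 μSv/h.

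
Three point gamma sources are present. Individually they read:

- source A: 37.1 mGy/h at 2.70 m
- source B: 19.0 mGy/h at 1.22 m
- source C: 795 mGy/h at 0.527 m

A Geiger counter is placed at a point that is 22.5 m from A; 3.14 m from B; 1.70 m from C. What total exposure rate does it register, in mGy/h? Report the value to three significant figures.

Each source contributes Iᵢ·(dᵢ/rᵢ)²; contributions add.
A: 37.1 × (2.70/22.5)² = 0.5342 mGy/h
B: 19.0 × (1.22/3.14)² = 2.868 mGy/h
C: 795 × (0.527/1.70)² = 76.40 mGy/h
Total = 0.5342 + 2.868 + 76.40 = 79.80 mGy/h.

79.8 mGy/h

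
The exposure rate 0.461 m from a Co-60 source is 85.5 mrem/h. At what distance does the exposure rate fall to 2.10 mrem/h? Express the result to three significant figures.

By the inverse-square law, d₂ = d₁·√(I₁/I₂).
I₁/I₂ = 85.5/2.10 = 40.71, so d₂ = 0.461 × √40.71 = 2.941 m.

2.94 m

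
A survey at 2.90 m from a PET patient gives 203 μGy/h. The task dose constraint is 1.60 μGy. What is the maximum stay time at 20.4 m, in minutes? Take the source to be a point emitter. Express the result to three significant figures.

Using I₁d₁² = I₂d₂², rate at 20.4 m:
203 × (2.90/20.4)² = 203 × 0.02021 = 4.103 μGy/h.
Stay time = 1.60 μGy ÷ 4.103 μGy/h = 0.3900 h = 23.40 min.

23.4 min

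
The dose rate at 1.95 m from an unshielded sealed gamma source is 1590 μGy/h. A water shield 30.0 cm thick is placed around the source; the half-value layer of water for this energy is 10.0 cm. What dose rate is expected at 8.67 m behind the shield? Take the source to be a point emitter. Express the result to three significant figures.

10.1 μGy/h

Distance alone: 1590 × (1.95/8.67)² = 1590 × 0.05059 = 80.44 μGy/h.
Shield: 30.0/10.0 = 3.000 half-value layers → attenuation 2^(−3.000) = 0.1250.
Combined: 80.44 × 0.1250 = 10.05 μGy/h.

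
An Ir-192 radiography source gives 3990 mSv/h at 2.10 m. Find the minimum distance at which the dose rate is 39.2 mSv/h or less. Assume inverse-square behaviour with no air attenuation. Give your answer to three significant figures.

By the inverse-square law, d₂ = d₁·√(I₁/I₂).
I₁/I₂ = 3990/39.2 = 101.8, so d₂ = 2.10 × √101.8 = 21.19 m.

21.2 m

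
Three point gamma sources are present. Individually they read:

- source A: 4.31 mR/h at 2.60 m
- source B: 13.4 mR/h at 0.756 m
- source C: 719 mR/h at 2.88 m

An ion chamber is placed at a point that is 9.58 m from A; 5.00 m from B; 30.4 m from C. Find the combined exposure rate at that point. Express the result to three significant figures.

By superposition, sum each source's inverse-square contribution:
A: 4.31 × (2.60/9.58)² = 0.3175 mR/h
B: 13.4 × (0.756/5.00)² = 0.3063 mR/h
C: 719 × (2.88/30.4)² = 6.453 mR/h
Total = 0.3175 + 0.3063 + 6.453 = 7.077 mR/h.

7.08 mR/h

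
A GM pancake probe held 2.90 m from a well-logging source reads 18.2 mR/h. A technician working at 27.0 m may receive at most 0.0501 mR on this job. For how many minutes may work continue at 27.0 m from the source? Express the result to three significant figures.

14.3 min

Intensity scales as (d₁/d₂)², so rate at 27.0 m:
(2.90/27.0)² = 0.01154, so 18.2 × 0.01154 = 0.2100 mR/h.
Stay time = 0.0501 mR ÷ 0.2100 mR/h = 0.2386 h = 14.32 min.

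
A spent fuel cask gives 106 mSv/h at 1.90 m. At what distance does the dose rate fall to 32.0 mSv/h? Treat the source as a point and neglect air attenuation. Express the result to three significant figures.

3.46 m

Applying the 1/r² law, d₂ = d₁·√(I₁/I₂).
I₁/I₂ = 106/32.0 = 3.312, so d₂ = 1.90 × √3.312 = 3.458 m.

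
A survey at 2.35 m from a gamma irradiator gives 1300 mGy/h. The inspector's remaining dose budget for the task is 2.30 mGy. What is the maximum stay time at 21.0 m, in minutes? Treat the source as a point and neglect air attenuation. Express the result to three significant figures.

Applying the 1/r² law, rate at 21.0 m:
(2.35/21.0)² = 0.01252, so 1300 × 0.01252 = 16.28 mGy/h.
Stay time = 2.30 mGy ÷ 16.28 mGy/h = 0.1413 h = 8.478 min.

8.48 min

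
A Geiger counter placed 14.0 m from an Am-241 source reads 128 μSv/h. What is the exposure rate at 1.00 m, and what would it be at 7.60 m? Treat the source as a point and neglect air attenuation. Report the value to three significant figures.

25100 μSv/h; 434 μSv/h

Using I₁d₁² = I₂d₂²,
At 1.00 m: (14.0/1.00)² = 196.0, so 128 × 196.0 = 25090 μSv/h
At 7.60 m: 25090 × (1.00/7.60)² = 25090 × 0.01731 = 434.3 μSv/h.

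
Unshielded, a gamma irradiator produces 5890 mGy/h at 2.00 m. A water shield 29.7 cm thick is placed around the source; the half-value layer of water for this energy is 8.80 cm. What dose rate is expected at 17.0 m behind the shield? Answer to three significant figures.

7.86 mGy/h

Distance alone: 5890 × (2.00/17.0)² = 5890 × 0.01384 = 81.52 mGy/h.
Shield: 29.7/8.80 = 3.375 half-value layers → attenuation 2^(−3.375) = 0.09639.
Combined: 81.52 × 0.09639 = 7.858 mGy/h.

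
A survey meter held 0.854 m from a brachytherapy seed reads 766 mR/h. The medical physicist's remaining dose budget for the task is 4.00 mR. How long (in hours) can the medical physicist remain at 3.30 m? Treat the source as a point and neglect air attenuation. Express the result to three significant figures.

Since intensity falls as 1/r², rate at 3.30 m:
(0.854/3.30)² = 0.06697, so 766 × 0.06697 = 51.30 mR/h.
Stay time = 4.00 mR ÷ 51.30 mR/h = 0.07797 h.

0.0780 h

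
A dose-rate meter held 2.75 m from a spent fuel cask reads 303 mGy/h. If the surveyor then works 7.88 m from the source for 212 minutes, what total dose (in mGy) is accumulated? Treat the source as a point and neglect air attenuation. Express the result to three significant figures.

130 mGy

Intensity scales as (d₁/d₂)², so rate at 7.88 m:
303 × (2.75/7.88)² = 303 × 0.1218 = 36.91 mGy/h.
Dose = rate × time = 36.91 mGy/h × 3.533 h = 130.4 mGy.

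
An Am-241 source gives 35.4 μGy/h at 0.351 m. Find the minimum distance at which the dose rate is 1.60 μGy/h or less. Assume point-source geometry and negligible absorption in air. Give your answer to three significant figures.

1.65 m

Since intensity falls as 1/r², d₂ = d₁·√(I₁/I₂).
I₁/I₂ = 35.4/1.60 = 22.12, so d₂ = 0.351 × √22.12 = 1.651 m.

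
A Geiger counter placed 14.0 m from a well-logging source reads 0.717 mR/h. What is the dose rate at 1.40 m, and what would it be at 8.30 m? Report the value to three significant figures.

71.7 mR/h; 2.04 mR/h

Intensity scales as (d₁/d₂)², so
At 1.40 m: (14.0/1.40)² = 100.0, so 0.717 × 100.0 = 71.70 mR/h
At 8.30 m: (1.40/8.30)² = 0.02845, so 71.70 × 0.02845 = 2.040 mR/h.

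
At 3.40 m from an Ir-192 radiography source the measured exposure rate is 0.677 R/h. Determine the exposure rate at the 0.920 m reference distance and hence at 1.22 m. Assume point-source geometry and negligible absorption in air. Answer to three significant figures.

9.25 R/h; 5.26 R/h

By the inverse-square law,
At 0.920 m: (3.40/0.920)² = 13.66, so 0.677 × 13.66 = 9.248 R/h
At 1.22 m: (0.920/1.22)² = 0.5687, so 9.248 × 0.5687 = 5.259 R/h.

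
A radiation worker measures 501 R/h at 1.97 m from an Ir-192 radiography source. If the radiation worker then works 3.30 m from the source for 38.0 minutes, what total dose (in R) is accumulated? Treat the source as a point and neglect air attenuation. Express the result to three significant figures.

Applying the 1/r² law, rate at 3.30 m:
501 × (1.97/3.30)² = 501 × 0.3564 = 178.6 R/h.
Dose = rate × time = 178.6 R/h × 0.6333 h = 113.1 R.

113 R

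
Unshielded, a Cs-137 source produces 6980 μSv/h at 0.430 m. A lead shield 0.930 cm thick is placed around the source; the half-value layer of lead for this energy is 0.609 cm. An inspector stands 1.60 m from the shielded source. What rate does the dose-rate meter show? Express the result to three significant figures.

Distance alone: 6980 × (0.430/1.60)² = 6980 × 0.07223 = 504.2 μSv/h.
Shield: 0.930/0.609 = 1.527 half-value layers → attenuation 2^(−1.527) = 0.3470.
Combined: 504.2 × 0.3470 = 175.0 μSv/h.

175 μSv/h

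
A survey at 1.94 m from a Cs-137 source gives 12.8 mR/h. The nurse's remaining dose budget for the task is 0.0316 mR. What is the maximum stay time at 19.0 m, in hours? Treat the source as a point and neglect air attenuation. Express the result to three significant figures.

Using I₁d₁² = I₂d₂², rate at 19.0 m:
12.8 × (1.94/19.0)² = 12.8 × 0.01043 = 0.1335 mR/h.
Stay time = 0.0316 mR ÷ 0.1335 mR/h = 0.2367 h.

0.237 h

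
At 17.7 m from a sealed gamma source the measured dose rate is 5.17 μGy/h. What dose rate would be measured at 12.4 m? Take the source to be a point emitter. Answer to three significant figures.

By the inverse-square law, scaling from 17.7 m to 12.4 m:
5.17 × (17.7/12.4)² = 5.17 × 2.038 = 10.54 μGy/h.

10.5 μGy/h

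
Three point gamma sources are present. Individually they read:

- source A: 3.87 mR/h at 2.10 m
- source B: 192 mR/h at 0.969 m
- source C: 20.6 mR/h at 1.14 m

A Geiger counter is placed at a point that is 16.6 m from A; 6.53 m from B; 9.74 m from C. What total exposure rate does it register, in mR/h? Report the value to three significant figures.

4.57 mR/h

Each source contributes Iᵢ·(dᵢ/rᵢ)²; contributions add.
A: 3.87 × (2.10/16.6)² = 0.06193 mR/h
B: 192 × (0.969/6.53)² = 4.228 mR/h
C: 20.6 × (1.14/9.74)² = 0.2822 mR/h
Total = 0.06193 + 4.228 + 0.2822 = 4.572 mR/h.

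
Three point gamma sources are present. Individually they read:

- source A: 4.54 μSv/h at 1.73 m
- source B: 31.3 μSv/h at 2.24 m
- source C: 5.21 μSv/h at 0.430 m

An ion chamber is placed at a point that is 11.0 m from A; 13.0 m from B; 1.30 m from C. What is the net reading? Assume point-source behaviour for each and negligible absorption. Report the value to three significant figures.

1.61 μSv/h

By superposition, sum each source's inverse-square contribution:
A: 4.54 × (1.73/11.0)² = 0.1123 μSv/h
B: 31.3 × (2.24/13.0)² = 0.9293 μSv/h
C: 5.21 × (0.430/1.30)² = 0.5700 μSv/h
Total = 0.1123 + 0.9293 + 0.5700 = 1.612 μSv/h.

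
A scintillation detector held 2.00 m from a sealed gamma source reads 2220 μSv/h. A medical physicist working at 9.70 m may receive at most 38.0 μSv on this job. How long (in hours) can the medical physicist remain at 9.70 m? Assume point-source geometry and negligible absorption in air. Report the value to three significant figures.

0.403 h

Intensity scales as (d₁/d₂)², so rate at 9.70 m:
(2.00/9.70)² = 0.04251, so 2220 × 0.04251 = 94.37 μSv/h.
Stay time = 38.0 μSv ÷ 94.37 μSv/h = 0.4027 h.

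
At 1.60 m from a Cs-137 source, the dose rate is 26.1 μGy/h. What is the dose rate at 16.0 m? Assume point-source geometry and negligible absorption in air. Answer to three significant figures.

0.261 μGy/h

By the inverse-square law, the rate at 16.0 m is
26.1 × (1.60/16.0)² = 26.1 × 0.01000 = 0.2610 μGy/h.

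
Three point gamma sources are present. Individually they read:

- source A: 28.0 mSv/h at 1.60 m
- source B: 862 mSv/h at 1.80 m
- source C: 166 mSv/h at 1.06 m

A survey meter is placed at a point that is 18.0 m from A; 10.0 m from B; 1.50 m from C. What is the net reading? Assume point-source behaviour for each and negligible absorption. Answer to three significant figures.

By superposition, sum each source's inverse-square contribution:
A: 28.0 × (1.60/18.0)² = 0.2212 mSv/h
B: 862 × (1.80/10.0)² = 27.93 mSv/h
C: 166 × (1.06/1.50)² = 82.90 mSv/h
Total = 0.2212 + 27.93 + 82.90 = 111.1 mSv/h.

111 mSv/h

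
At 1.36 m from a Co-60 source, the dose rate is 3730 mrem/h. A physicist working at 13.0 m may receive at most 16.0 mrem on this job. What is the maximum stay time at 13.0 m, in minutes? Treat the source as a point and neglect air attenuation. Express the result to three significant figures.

23.5 min

Using I₁d₁² = I₂d₂², rate at 13.0 m:
3730 × (1.36/13.0)² = 3730 × 0.01094 = 40.81 mrem/h.
Stay time = 16.0 mrem ÷ 40.81 mrem/h = 0.3921 h = 23.53 min.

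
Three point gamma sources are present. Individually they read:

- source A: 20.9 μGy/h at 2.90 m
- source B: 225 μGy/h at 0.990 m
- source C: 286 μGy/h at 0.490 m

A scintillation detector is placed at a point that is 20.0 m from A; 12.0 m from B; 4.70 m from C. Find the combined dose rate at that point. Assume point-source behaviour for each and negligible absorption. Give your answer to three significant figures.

5.08 μGy/h

By superposition, sum each source's inverse-square contribution:
A: 20.9 × (2.90/20.0)² = 0.4394 μGy/h
B: 225 × (0.990/12.0)² = 1.531 μGy/h
C: 286 × (0.490/4.70)² = 3.109 μGy/h
Total = 0.4394 + 1.531 + 3.109 = 5.079 μGy/h.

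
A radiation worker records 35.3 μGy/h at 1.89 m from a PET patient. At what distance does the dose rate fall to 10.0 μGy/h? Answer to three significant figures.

3.55 m

By the inverse-square law, d₂ = d₁·√(I₁/I₂).
I₁/I₂ = 35.3/10.0 = 3.530, so d₂ = 1.89 × √3.530 = 3.551 m.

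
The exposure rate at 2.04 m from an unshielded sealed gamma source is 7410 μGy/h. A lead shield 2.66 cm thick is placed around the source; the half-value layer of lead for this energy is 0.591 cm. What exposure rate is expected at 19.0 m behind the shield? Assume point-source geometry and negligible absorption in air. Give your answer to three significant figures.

Distance alone: 7410 × (2.04/19.0)² = 7410 × 0.01153 = 85.44 μGy/h.
Shield: 2.66/0.591 = 4.501 half-value layers → attenuation 2^(−4.501) = 0.04416.
Combined: 85.44 × 0.04416 = 3.773 μGy/h.

3.77 μGy/h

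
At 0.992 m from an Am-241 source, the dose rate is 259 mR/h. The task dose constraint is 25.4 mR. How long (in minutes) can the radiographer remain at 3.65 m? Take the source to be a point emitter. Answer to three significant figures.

Intensity scales as (d₁/d₂)², so rate at 3.65 m:
(0.992/3.65)² = 0.07386, so 259 × 0.07386 = 19.13 mR/h.
Stay time = 25.4 mR ÷ 19.13 mR/h = 1.328 h = 79.68 min.

79.7 min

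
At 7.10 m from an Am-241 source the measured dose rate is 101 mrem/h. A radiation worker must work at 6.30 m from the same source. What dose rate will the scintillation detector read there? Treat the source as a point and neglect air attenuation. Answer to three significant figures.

128 mrem/h

By the inverse-square law, scaling from 7.10 m to 6.30 m:
(7.10/6.30)² = 1.270, so 101 × 1.270 = 128.3 mrem/h.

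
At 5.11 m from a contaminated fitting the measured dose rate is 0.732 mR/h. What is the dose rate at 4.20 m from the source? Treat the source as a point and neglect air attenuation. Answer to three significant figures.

1.08 mR/h

Since intensity falls as 1/r², scaling from 5.11 m to 4.20 m:
(5.11/4.20)² = 1.480, so 0.732 × 1.480 = 1.083 mR/h.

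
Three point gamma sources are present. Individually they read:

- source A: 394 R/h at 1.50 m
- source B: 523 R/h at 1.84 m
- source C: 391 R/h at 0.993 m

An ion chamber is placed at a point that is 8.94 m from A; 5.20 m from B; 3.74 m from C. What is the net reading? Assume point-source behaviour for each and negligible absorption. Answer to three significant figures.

By superposition, sum each source's inverse-square contribution:
A: 394 × (1.50/8.94)² = 11.09 R/h
B: 523 × (1.84/5.20)² = 65.48 R/h
C: 391 × (0.993/3.74)² = 27.56 R/h
Total = 11.09 + 65.48 + 27.56 = 104.1 R/h.

104 R/h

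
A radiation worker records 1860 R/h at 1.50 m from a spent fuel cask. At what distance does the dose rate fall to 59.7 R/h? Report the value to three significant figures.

8.37 m

Using I₁d₁² = I₂d₂², d₂ = d₁·√(I₁/I₂).
I₁/I₂ = 1860/59.7 = 31.16, so d₂ = 1.50 × √31.16 = 8.373 m.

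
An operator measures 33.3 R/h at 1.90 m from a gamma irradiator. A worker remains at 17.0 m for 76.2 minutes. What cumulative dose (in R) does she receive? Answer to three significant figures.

0.528 R

Intensity scales as (d₁/d₂)², so rate at 17.0 m:
(1.90/17.0)² = 0.01249, so 33.3 × 0.01249 = 0.4159 R/h.
Dose = rate × time = 0.4159 R/h × 1.270 h = 0.5282 R.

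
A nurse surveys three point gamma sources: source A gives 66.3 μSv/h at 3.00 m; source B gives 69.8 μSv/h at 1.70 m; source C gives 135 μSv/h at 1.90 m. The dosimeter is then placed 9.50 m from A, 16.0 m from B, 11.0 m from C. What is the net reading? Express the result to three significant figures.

11.4 μSv/h

Each source contributes Iᵢ·(dᵢ/rᵢ)²; contributions add.
A: 66.3 × (3.00/9.50)² = 6.612 μSv/h
B: 69.8 × (1.70/16.0)² = 0.7880 μSv/h
C: 135 × (1.90/11.0)² = 4.028 μSv/h
Total = 6.612 + 0.7880 + 4.028 = 11.43 μSv/h.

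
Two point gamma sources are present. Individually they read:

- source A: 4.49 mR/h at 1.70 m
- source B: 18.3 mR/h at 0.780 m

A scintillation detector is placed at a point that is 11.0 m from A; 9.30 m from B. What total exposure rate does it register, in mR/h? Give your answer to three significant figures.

By superposition, sum each source's inverse-square contribution:
A: 4.49 × (1.70/11.0)² = 0.1072 mR/h
B: 18.3 × (0.780/9.30)² = 0.1287 mR/h
Total = 0.1072 + 0.1287 = 0.2359 mR/h.

0.236 mR/h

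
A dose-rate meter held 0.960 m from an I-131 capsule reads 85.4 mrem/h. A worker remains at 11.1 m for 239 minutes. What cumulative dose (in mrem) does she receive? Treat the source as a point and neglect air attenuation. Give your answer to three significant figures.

By the inverse-square law, rate at 11.1 m:
(0.960/11.1)² = 0.007480, so 85.4 × 0.007480 = 0.6388 mrem/h.
Dose = rate × time = 0.6388 mrem/h × 3.983 h = 2.544 mrem.

2.54 mrem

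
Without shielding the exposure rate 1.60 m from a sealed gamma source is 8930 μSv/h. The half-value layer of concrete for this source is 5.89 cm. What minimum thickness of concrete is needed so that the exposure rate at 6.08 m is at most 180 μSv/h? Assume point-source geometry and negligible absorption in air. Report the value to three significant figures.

10.5 cm

At 6.08 m, distance alone gives (1.60/6.08)² = 0.06925, so 8930 × 0.06925 = 618.4 μSv/h.
Further attenuation needed: 618.4/180 = 3.436.
n = log₂(3.436) = 1.781 half-value layers.
Thickness = 1.781 × 5.89 cm = 10.49 cm.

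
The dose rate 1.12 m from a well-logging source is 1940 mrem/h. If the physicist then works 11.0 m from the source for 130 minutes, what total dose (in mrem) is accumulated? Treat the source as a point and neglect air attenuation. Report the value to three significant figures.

Using I₁d₁² = I₂d₂², rate at 11.0 m:
(1.12/11.0)² = 0.01037, so 1940 × 0.01037 = 20.12 mrem/h.
Dose = rate × time = 20.12 mrem/h × 2.167 h = 43.60 mrem.

43.6 mrem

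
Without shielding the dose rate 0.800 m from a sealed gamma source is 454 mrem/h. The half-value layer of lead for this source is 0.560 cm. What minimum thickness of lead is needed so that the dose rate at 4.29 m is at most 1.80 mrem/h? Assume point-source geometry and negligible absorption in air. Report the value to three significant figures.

At 4.29 m, distance alone gives (0.800/4.29)² = 0.03477, so 454 × 0.03477 = 15.79 mrem/h.
Further attenuation needed: 15.79/1.80 = 8.772.
n = log₂(8.772) = 3.133 half-value layers.
Thickness = 3.133 × 0.560 cm = 1.754 cm.

1.75 cm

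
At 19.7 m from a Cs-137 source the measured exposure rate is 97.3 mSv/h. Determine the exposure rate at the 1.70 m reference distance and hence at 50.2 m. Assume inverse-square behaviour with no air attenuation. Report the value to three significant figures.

13100 mSv/h; 15.0 mSv/h

Since intensity falls as 1/r²,
At 1.70 m: 97.3 × (19.7/1.70)² = 97.3 × 134.3 = 13070 mSv/h
At 50.2 m: (1.70/50.2)² = 0.001147, so 13070 × 0.001147 = 14.99 mSv/h.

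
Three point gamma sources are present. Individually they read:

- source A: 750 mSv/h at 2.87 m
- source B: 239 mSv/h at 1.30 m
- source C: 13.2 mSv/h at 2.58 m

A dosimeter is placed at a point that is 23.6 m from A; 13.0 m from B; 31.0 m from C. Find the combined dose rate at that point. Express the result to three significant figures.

By superposition, sum each source's inverse-square contribution:
A: 750 × (2.87/23.6)² = 11.09 mSv/h
B: 239 × (1.30/13.0)² = 2.390 mSv/h
C: 13.2 × (2.58/31.0)² = 0.09143 mSv/h
Total = 11.09 + 2.390 + 0.09143 = 13.57 mSv/h.

13.6 mSv/h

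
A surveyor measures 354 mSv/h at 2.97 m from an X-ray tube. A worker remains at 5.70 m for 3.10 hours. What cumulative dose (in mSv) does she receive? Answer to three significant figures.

By the inverse-square law, rate at 5.70 m:
(2.97/5.70)² = 0.2715, so 354 × 0.2715 = 96.11 mSv/h.
Dose = rate × time = 96.11 mSv/h × 3.100 h = 297.9 mSv.

298 mSv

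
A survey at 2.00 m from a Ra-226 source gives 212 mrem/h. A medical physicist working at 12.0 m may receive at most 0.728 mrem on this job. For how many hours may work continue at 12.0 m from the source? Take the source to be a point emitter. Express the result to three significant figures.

Since intensity falls as 1/r², rate at 12.0 m:
(2.00/12.0)² = 0.02778, so 212 × 0.02778 = 5.889 mrem/h.
Stay time = 0.728 mrem ÷ 5.889 mrem/h = 0.1236 h.

0.124 h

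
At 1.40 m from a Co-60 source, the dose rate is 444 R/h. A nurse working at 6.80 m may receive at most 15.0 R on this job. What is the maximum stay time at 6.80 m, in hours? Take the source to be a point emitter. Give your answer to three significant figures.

0.797 h

Since intensity falls as 1/r², rate at 6.80 m:
444 × (1.40/6.80)² = 444 × 0.04239 = 18.82 R/h.
Stay time = 15.0 R ÷ 18.82 R/h = 0.7970 h.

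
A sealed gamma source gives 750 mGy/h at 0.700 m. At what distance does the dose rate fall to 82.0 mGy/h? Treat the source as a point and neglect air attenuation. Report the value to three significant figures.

2.12 m

Using I₁d₁² = I₂d₂², d₂ = d₁·√(I₁/I₂).
I₁/I₂ = 750/82.0 = 9.146, so d₂ = 0.700 × √9.146 = 2.117 m.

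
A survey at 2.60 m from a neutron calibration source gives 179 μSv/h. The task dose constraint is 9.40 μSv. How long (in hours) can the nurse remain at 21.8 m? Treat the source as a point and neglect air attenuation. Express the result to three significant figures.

Intensity scales as (d₁/d₂)², so rate at 21.8 m:
179 × (2.60/21.8)² = 179 × 0.01422 = 2.545 μSv/h.
Stay time = 9.40 μSv ÷ 2.545 μSv/h = 3.694 h.

3.69 h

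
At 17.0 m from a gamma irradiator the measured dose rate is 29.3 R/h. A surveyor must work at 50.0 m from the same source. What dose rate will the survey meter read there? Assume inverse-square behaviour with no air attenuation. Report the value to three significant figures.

3.39 R/h

Intensity scales as (d₁/d₂)², so scaling from 17.0 m to 50.0 m:
29.3 × (17.0/50.0)² = 29.3 × 0.1156 = 3.387 R/h.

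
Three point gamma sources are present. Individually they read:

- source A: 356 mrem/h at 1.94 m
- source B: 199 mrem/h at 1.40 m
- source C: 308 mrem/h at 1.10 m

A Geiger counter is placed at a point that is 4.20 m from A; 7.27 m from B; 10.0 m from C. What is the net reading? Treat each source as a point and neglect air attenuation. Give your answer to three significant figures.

87.1 mrem/h

Each source contributes Iᵢ·(dᵢ/rᵢ)²; contributions add.
A: 356 × (1.94/4.20)² = 75.95 mrem/h
B: 199 × (1.40/7.27)² = 7.380 mrem/h
C: 308 × (1.10/10.0)² = 3.727 mrem/h
Total = 75.95 + 7.380 + 3.727 = 87.06 mrem/h.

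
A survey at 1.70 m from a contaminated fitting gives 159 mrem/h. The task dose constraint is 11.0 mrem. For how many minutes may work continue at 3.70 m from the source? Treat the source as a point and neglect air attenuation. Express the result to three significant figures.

19.7 min

Applying the 1/r² law, rate at 3.70 m:
(1.70/3.70)² = 0.2111, so 159 × 0.2111 = 33.56 mrem/h.
Stay time = 11.0 mrem ÷ 33.56 mrem/h = 0.3278 h = 19.67 min.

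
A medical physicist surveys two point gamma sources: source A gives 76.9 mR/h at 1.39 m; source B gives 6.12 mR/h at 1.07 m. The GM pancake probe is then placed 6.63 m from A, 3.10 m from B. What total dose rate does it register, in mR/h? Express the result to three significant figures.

By superposition, sum each source's inverse-square contribution:
A: 76.9 × (1.39/6.63)² = 3.380 mR/h
B: 6.12 × (1.07/3.10)² = 0.7291 mR/h
Total = 3.380 + 0.7291 = 4.109 mR/h.

4.11 mR/h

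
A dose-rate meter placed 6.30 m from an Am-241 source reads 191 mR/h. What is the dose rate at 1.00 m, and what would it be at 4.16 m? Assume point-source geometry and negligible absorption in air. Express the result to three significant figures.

7580 mR/h; 438 mR/h

Applying the 1/r² law,
At 1.00 m: (6.30/1.00)² = 39.69, so 191 × 39.69 = 7581 mR/h
At 4.16 m: 7581 × (1.00/4.16)² = 7581 × 0.05778 = 438.0 mR/h.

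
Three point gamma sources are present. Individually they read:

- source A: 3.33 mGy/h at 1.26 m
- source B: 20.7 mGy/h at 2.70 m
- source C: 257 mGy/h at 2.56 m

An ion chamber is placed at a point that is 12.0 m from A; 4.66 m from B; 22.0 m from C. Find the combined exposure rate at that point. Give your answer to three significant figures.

10.5 mGy/h

Each source contributes Iᵢ·(dᵢ/rᵢ)²; contributions add.
A: 3.33 × (1.26/12.0)² = 0.03671 mGy/h
B: 20.7 × (2.70/4.66)² = 6.949 mGy/h
C: 257 × (2.56/22.0)² = 3.480 mGy/h
Total = 0.03671 + 6.949 + 3.480 = 10.47 mGy/h.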